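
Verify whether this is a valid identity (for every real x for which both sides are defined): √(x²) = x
No, this is NOT an identity.

Claim: √(x²) = x.
Test a specific point where both sides are defined: x = -1.
LHS = √(x²) ≈ 1.0000
RHS = x ≈ -1.0000
Since 1.0000 ≠ -1.0000, the equation fails at this point, so it cannot hold for every real x for which both sides are defined.
√(x²) = |x|, which differs from x whenever x < 0 (both sides are defined for every real x).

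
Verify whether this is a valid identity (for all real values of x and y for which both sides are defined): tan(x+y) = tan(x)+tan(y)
No, this is NOT an identity.

Claim: tan(x+y) = tan(x)+tan(y).
Test a specific point where both sides are defined: x = -π/6, y = -π/6.
LHS = tan(x+y) ≈ -1.7321
RHS = tan(x)+tan(y) ≈ -1.1547
Since -1.7321 ≠ -1.1547, the equation fails at this point, so it cannot hold for all real values of x and y for which both sides are defined.
The correct formula is tan(x+y) = (tan(x) + tan(y))/(1 - tan(x)tan(y)).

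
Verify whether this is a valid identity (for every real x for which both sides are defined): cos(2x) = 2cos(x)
No, this is NOT an identity.

Claim: cos(2x) = 2cos(x).
Test a specific point where both sides are defined: x = 3π/4.
LHS = cos(2x) ≈ 0.0000
RHS = 2cos(x) ≈ -1.4142
Since 0.0000 ≠ -1.4142, the equation fails at this point, so it cannot hold for every real x for which both sides are defined.
The correct double-angle formula is cos(2x) = cos²x - sin²x.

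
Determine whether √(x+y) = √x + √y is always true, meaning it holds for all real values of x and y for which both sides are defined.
No, this is NOT an identity.

Claim: √(x+y) = √x + √y.
Test a specific point where both sides are defined: x = 1, y = 2.
LHS = √(x+y) ≈ 1.7321
RHS = √x + √y ≈ 2.4142
Since 1.7321 ≠ 2.4142, the equation fails at this point, so it cannot hold for all real values of x and y for which both sides are defined.
Squaring the right side gives x + 2√(xy) + y, not x + y.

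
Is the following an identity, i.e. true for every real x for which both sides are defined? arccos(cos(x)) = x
Claim: arccos(cos(x)) = x.
Test a specific point where both sides are defined: x = -π/4.
LHS = arccos(cos(x)) ≈ 0.7854
RHS = x ≈ -0.7854
Since 0.7854 ≠ -0.7854, the equation fails at this point, so it cannot hold for every real x for which both sides are defined.
arccos only returns values in [0, π], so arccos(cos(x)) = x holds only for x in that interval, not for all real x.

Conclusion: No, this is NOT an identity.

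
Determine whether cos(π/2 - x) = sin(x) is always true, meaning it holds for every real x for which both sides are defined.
Claim: cos(π/2 - x) = sin(x).
Reasoning: Use cos(u - v) = cos(u)cos(v) + sin(u)sin(v) with u = π/2, v = x: cos(π/2)cos(x) + sin(π/2)sin(x) = 0·cos(x) + 1·sin(x) = sin(x).
So the two sides agree for every real x for which both sides are defined.

Conclusion: Yes, this is an identity.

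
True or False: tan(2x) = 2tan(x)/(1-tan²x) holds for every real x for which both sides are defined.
True.

Claim: tan(2x) = 2tan(x)/(1-tan²x).
Reasoning: tan(2x) = sin(2x)/cos(2x) = 2sin(x)cos(x) / (cos²x - sin²x). Divide numerator and denominator by cos²x: 2tan(x) / (1 - tan²x).
So the two sides agree for every real x for which both sides are defined.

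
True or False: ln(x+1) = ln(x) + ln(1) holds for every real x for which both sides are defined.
False.

Claim: ln(x+1) = ln(x) + ln(1).
Test a specific point where both sides are defined: x = 4.
LHS = ln(x+1) ≈ 1.6094
RHS = ln(x) + ln(1) ≈ 1.3863
Since 1.6094 ≠ 1.3863, the equation fails at this point, so it cannot hold for every real x for which both sides are defined.
ln(1) = 0, so the right side is just ln(x), which differs from ln(x+1).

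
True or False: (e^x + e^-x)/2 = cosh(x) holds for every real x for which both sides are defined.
Claim: (e^x + e^-x)/2 = cosh(x).
Reasoning: This is exactly the definition of the hyperbolic cosine: cosh(x) := (e^x + e^-x)/2.
So the two sides agree for every real x for which both sides are defined.

Conclusion: True.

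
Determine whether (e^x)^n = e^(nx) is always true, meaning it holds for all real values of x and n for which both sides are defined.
Claim: (e^x)^n = e^(nx).
Reasoning: e^x is a positive real number, and for a positive base B and real exponent n, B^n = e^(n·ln B). With B = e^x, ln B = x, so (e^x)^n = e^(n·x).
So the two sides agree for all real values of x and n for which both sides are defined.

Conclusion: Yes, this is an identity.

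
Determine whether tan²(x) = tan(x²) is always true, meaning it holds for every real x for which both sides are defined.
Claim: tan²(x) = tan(x²).
Test a specific point where both sides are defined: x = -π/6.
LHS = tan²(x) ≈ 0.3333
RHS = tan(x²) ≈ 0.2812
Since 0.3333 ≠ 0.2812, the equation fails at this point, so it cannot hold for every real x for which both sides are defined.
tan²(x) means (tan x)², squaring the output; tan(x²) squares the input. These are different functions.

Conclusion: No, this is NOT an identity.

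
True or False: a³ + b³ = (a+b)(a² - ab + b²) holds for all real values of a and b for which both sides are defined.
Claim: a³ + b³ = (a+b)(a² - ab + b²).
Reasoning: Expand the right side: (a+b)(a² - ab + b²) = a³ - a²b + ab² + a²b - ab² + b³ = a³ + b³ (the middle terms cancel in pairs).
So the two sides agree for all real values of a and b for which both sides are defined.

Conclusion: True.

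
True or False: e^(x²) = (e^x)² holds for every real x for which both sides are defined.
False.

Claim: e^(x²) = (e^x)².
Test a specific point where both sides are defined: x = -1.
LHS = e^(x²) ≈ 2.7183
RHS = (e^x)² ≈ 0.1353
Since 2.7183 ≠ 0.1353, the equation fails at this point, so it cannot hold for every real x for which both sides are defined.
(e^x)² = e^(2x), and 2x ≠ x² in general.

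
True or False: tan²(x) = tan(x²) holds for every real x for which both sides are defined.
Claim: tan²(x) = tan(x²).
Test a specific point where both sides are defined: x = π.
LHS = tan²(x) ≈ 0.0000
RHS = tan(x²) ≈ 0.4767
Since 0.0000 ≠ 0.4767, the equation fails at this point, so it cannot hold for every real x for which both sides are defined.
tan²(x) means (tan x)², squaring the output; tan(x²) squares the input. These are different functions.

Conclusion: False.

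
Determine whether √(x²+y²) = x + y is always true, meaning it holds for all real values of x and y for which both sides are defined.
No, this is NOT an identity.

Claim: √(x²+y²) = x + y.
Test a specific point where both sides are defined: x = -3, y = 3.
LHS = √(x²+y²) ≈ 4.2426
RHS = x + y ≈ 0.0000
Since 4.2426 ≠ 0.0000, the equation fails at this point, so it cannot hold for all real values of x and y for which both sides are defined.
(x+y)² = x² + 2xy + y², not x² + y², so the square root does not split this way.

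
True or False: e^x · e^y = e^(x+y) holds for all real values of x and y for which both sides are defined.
True.

Claim: e^x · e^y = e^(x+y).
Reasoning: This is the law of exponents for a common base: multiplying powers adds exponents. E.g. from the series, (Σ x^j/j!)(Σ y^k/k!) = Σ_m (Σ_{j+k=m} x^j y^k/(j!k!)) = Σ_m (x+y)^m/m! by the binomial theorem.
So the two sides agree for all real values of x and y for which both sides are defined.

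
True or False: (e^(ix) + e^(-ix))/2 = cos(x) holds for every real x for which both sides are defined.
True.

Claim: (e^(ix) + e^(-ix))/2 = cos(x).
Reasoning: By Euler's formula e^(ix) = cos(x) + i·sin(x) and e^(-ix) = cos(x) - i·sin(x). Adding cancels the sine terms: e^(ix) + e^(-ix) = 2cos(x); divide by 2.
So the two sides agree for every real x for which both sides are defined.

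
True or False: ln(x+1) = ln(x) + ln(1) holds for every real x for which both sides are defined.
Claim: ln(x+1) = ln(x) + ln(1).
Test a specific point where both sides are defined: x = 4.
LHS = ln(x+1) ≈ 1.6094
RHS = ln(x) + ln(1) ≈ 1.3863
Since 1.6094 ≠ 1.3863, the equation fails at this point, so it cannot hold for every real x for which both sides are defined.
ln(1) = 0, so the right side is just ln(x), which differs from ln(x+1).

Conclusion: False.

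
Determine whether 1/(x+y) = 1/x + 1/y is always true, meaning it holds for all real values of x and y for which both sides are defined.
No, this is NOT an identity.

Claim: 1/(x+y) = 1/x + 1/y.
Test a specific point where both sides are defined: x = 4, y = 1/2.
LHS = 1/(x+y) ≈ 0.2222
RHS = 1/x + 1/y ≈ 2.2500
Since 0.2222 ≠ 2.2500, the equation fails at this point, so it cannot hold for all real values of x and y for which both sides are defined.
1/x + 1/y = (x+y)/(xy), which is not 1/(x+y).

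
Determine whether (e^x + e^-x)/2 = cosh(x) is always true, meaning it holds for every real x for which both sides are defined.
Claim: (e^x + e^-x)/2 = cosh(x).
Reasoning: This is exactly the definition of the hyperbolic cosine: cosh(x) := (e^x + e^-x)/2.
So the two sides agree for every real x for which both sides are defined.

Conclusion: Yes, this is an identity.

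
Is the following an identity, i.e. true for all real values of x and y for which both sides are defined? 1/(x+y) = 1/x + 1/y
Claim: 1/(x+y) = 1/x + 1/y.
Test a specific point where both sides are defined: x = 2, y = 5.
LHS = 1/(x+y) ≈ 0.1429
RHS = 1/x + 1/y ≈ 0.7000
Since 0.1429 ≠ 0.7000, the equation fails at this point, so it cannot hold for all real values of x and y for which both sides are defined.
1/x + 1/y = (x+y)/(xy), which is not 1/(x+y).

Conclusion: No, this is NOT an identity.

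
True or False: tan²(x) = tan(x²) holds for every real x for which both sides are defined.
False.

Claim: tan²(x) = tan(x²).
Test a specific point where both sides are defined: x = π/3.
LHS = tan²(x) ≈ 3.0000
RHS = tan(x²) ≈ 1.9485
Since 3.0000 ≠ 1.9485, the equation fails at this point, so it cannot hold for every real x for which both sides are defined.
tan²(x) means (tan x)², squaring the output; tan(x²) squares the input. These are different functions.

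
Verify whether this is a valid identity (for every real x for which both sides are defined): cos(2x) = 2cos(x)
Claim: cos(2x) = 2cos(x).
Test a specific point where both sides are defined: x = -π/2.
LHS = cos(2x) ≈ -1.0000
RHS = 2cos(x) ≈ 0.0000
Since -1.0000 ≠ 0.0000, the equation fails at this point, so it cannot hold for every real x for which both sides are defined.
The correct double-angle formula is cos(2x) = cos²x - sin²x.

Conclusion: No, this is NOT an identity.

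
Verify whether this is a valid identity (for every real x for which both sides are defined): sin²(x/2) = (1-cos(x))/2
Claim: sin²(x/2) = (1-cos(x))/2.
Reasoning: Use cos(2θ) = 1 - 2sin²θ with θ = x/2: cos(x) = 1 - 2sin²(x/2). Solving for sin²(x/2) gives (1 - cos(x))/2.
So the two sides agree for every real x for which both sides are defined.

Conclusion: Yes, this is an identity.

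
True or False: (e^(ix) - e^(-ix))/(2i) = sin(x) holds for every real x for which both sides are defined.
True.

Claim: (e^(ix) - e^(-ix))/(2i) = sin(x).
Reasoning: By Euler's formula e^(ix) = cos(x) + i·sin(x) and e^(-ix) = cos(x) - i·sin(x). Subtracting cancels the cosine terms: e^(ix) - e^(-ix) = 2i·sin(x); divide by 2i.
So the two sides agree for every real x for which both sides are defined.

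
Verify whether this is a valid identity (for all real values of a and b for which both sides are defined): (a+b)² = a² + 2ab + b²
Claim: (a+b)² = a² + 2ab + b².
Reasoning: Expand: (a+b)² = (a+b)(a+b) = a·a + a·b + b·a + b·b = a² + 2ab + b².
So the two sides agree for all real values of a and b for which both sides are defined.

Conclusion: Yes, this is an identity.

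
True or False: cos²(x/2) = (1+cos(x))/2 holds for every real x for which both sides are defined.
True.

Claim: cos²(x/2) = (1+cos(x))/2.
Reasoning: Use cos(2θ) = 2cos²θ - 1 with θ = x/2: cos(x) = 2cos²(x/2) - 1. Solving for cos²(x/2) gives (1 + cos(x))/2.
So the two sides agree for every real x for which both sides are defined.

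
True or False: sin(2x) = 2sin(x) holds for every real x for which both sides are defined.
False.

Claim: sin(2x) = 2sin(x).
Test a specific point where both sides are defined: x = -π/6.
LHS = sin(2x) ≈ -0.8660
RHS = 2sin(x) ≈ -1.0000
Since -0.8660 ≠ -1.0000, the equation fails at this point, so it cannot hold for every real x for which both sides are defined.
The correct double-angle formula is sin(2x) = 2sin(x)cos(x).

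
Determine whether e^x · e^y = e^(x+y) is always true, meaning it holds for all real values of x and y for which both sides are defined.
Claim: e^x · e^y = e^(x+y).
Reasoning: This is the law of exponents for a common base: multiplying powers adds exponents. E.g. from the series, (Σ x^j/j!)(Σ y^k/k!) = Σ_m (Σ_{j+k=m} x^j y^k/(j!k!)) = Σ_m (x+y)^m/m! by the binomial theorem.
So the two sides agree for all real values of x and y for which both sides are defined.

Conclusion: Yes, this is an identity.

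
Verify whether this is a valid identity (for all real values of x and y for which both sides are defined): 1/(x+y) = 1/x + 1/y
No, this is NOT an identity.

Claim: 1/(x+y) = 1/x + 1/y.
Test a specific point where both sides are defined: x = 4, y = -3.
LHS = 1/(x+y) ≈ 1.0000
RHS = 1/x + 1/y ≈ -0.0833
Since 1.0000 ≠ -0.0833, the equation fails at this point, so it cannot hold for all real values of x and y for which both sides are defined.
1/x + 1/y = (x+y)/(xy), which is not 1/(x+y).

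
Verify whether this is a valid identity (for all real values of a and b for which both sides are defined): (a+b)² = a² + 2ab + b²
Claim: (a+b)² = a² + 2ab + b².
Reasoning: Expand: (a+b)² = (a+b)(a+b) = a·a + a·b + b·a + b·b = a² + 2ab + b².
So the two sides agree for all real values of a and b for which both sides are defined.

Conclusion: Yes, this is an identity.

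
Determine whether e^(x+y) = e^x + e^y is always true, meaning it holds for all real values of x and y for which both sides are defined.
Claim: e^(x+y) = e^x + e^y.
Test a specific point where both sides are defined: x = 3, y = 2.
LHS = e^(x+y) ≈ 148.4132
RHS = e^x + e^y ≈ 27.4746
Since 148.4132 ≠ 27.4746, the equation fails at this point, so it cannot hold for all real values of x and y for which both sides are defined.
The correct rule is e^(x+y) = e^x · e^y (a product, not a sum).

Conclusion: No, this is NOT an identity.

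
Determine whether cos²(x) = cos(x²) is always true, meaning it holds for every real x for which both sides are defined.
No, this is NOT an identity.

Claim: cos²(x) = cos(x²).
Test a specific point where both sides are defined: x = -π/4.
LHS = cos²(x) ≈ 0.5000
RHS = cos(x²) ≈ 0.8157
Since 0.5000 ≠ 0.8157, the equation fails at this point, so it cannot hold for every real x for which both sides are defined.
cos²(x) means (cos x)², squaring the output; cos(x²) squares the input. These are different functions.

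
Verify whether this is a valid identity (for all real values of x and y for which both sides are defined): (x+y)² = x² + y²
No, this is NOT an identity.

Claim: (x+y)² = x² + y².
Test a specific point where both sides are defined: x = -3, y = 5.
LHS = (x+y)² ≈ 4.0000
RHS = x² + y² ≈ 34.0000
Since 4.0000 ≠ 34.0000, the equation fails at this point, so it cannot hold for all real values of x and y for which both sides are defined.
The correct expansion is (x+y)² = x² + 2xy + y²; the cross term 2xy is missing.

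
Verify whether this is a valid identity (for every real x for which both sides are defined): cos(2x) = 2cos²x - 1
Yes, this is an identity.

Claim: cos(2x) = 2cos²x - 1.
Reasoning: cos(2x) = cos²x - sin²x. Replace sin²x by 1 - cos²x: cos²x - (1 - cos²x) = 2cos²x - 1.
So the two sides agree for every real x for which both sides are defined.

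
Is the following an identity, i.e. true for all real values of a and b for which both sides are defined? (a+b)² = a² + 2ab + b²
Claim: (a+b)² = a² + 2ab + b².
Reasoning: Expand: (a+b)² = (a+b)(a+b) = a·a + a·b + b·a + b·b = a² + 2ab + b².
So the two sides agree for all real values of a and b for which both sides are defined.

Conclusion: Yes, this is an identity.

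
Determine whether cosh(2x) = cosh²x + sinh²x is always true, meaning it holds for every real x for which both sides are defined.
Yes, this is an identity.

Claim: cosh(2x) = cosh²x + sinh²x.
Reasoning: cosh²x = (e^(2x) + 2 + e^(-2x))/4 and sinh²x = (e^(2x) - 2 + e^(-2x))/4. Adding gives (2e^(2x) + 2e^(-2x))/4 = (e^(2x) + e^(-2x))/2 = cosh(2x).
So the two sides agree for every real x for which both sides are defined.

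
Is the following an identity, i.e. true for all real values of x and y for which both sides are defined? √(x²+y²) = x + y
Claim: √(x²+y²) = x + y.
Test a specific point where both sides are defined: x = -3, y = 2.
LHS = √(x²+y²) ≈ 3.6056
RHS = x + y ≈ -1.0000
Since 3.6056 ≠ -1.0000, the equation fails at this point, so it cannot hold for all real values of x and y for which both sides are defined.
(x+y)² = x² + 2xy + y², not x² + y², so the square root does not split this way.

Conclusion: No, this is NOT an identity.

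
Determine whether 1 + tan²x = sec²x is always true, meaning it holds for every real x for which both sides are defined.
Claim: 1 + tan²x = sec²x.
Reasoning: Start from sin²x + cos²x = 1 and divide every term by cos²x (allowed wherever tan x and sec x are defined): tan²x + 1 = 1/cos²x = sec²x.
So the two sides agree for every real x for which both sides are defined.

Conclusion: Yes, this is an identity.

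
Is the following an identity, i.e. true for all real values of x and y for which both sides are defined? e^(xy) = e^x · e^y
No, this is NOT an identity.

Claim: e^(xy) = e^x · e^y.
Test a specific point where both sides are defined: x = 4, y = 2.
LHS = e^(xy) ≈ 2980.9580
RHS = e^x · e^y ≈ 403.4288
Since 2980.9580 ≠ 403.4288, the equation fails at this point, so it cannot hold for all real values of x and y for which both sides are defined.
e^x · e^y = e^(x+y), not e^(xy).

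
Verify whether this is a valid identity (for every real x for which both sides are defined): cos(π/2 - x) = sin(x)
Yes, this is an identity.

Claim: cos(π/2 - x) = sin(x).
Reasoning: Use cos(u - v) = cos(u)cos(v) + sin(u)sin(v) with u = π/2, v = x: cos(π/2)cos(x) + sin(π/2)sin(x) = 0·cos(x) + 1·sin(x) = sin(x).
So the two sides agree for every real x for which both sides are defined.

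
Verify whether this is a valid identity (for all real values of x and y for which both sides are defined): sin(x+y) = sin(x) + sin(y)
Claim: sin(x+y) = sin(x) + sin(y).
Test a specific point where both sides are defined: x = -π/2, y = 3π/4.
LHS = sin(x+y) ≈ 0.7071
RHS = sin(x) + sin(y) ≈ -0.2929
Since 0.7071 ≠ -0.2929, the equation fails at this point, so it cannot hold for all real values of x and y for which both sides are defined.
The correct expansion is sin(x+y) = sin(x)cos(y) + cos(x)sin(y); sine is not additive.

Conclusion: No, this is NOT an identity.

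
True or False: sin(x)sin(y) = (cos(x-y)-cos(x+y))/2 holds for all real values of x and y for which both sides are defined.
Claim: sin(x)sin(y) = (cos(x-y)-cos(x+y))/2.
Reasoning: cos(x-y) = cos(x)cos(y) + sin(x)sin(y) and cos(x+y) = cos(x)cos(y) - sin(x)sin(y). Subtracting, cos(x-y) - cos(x+y) = 2sin(x)sin(y); divide by 2.
So the two sides agree for all real values of x and y for which both sides are defined.

Conclusion: True.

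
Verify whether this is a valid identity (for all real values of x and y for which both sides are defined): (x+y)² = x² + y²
Claim: (x+y)² = x² + y².
Test a specific point where both sides are defined: x = 1/2, y = 2.
LHS = (x+y)² ≈ 6.2500
RHS = x² + y² ≈ 4.2500
Since 6.2500 ≠ 4.2500, the equation fails at this point, so it cannot hold for all real values of x and y for which both sides are defined.
The correct expansion is (x+y)² = x² + 2xy + y²; the cross term 2xy is missing.

Conclusion: No, this is NOT an identity.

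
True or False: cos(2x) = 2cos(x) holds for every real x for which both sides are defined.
Claim: cos(2x) = 2cos(x).
Test a specific point where both sides are defined: x = π/4.
LHS = cos(2x) ≈ 0.0000
RHS = 2cos(x) ≈ 1.4142
Since 0.0000 ≠ 1.4142, the equation fails at this point, so it cannot hold for every real x for which both sides are defined.
The correct double-angle formula is cos(2x) = cos²x - sin²x.

Conclusion: False.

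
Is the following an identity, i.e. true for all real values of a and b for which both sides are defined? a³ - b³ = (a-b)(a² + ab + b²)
Yes, this is an identity.

Claim: a³ - b³ = (a-b)(a² + ab + b²).
Reasoning: Expand the right side: (a-b)(a² + ab + b²) = a³ + a²b + ab² - a²b - ab² - b³ = a³ - b³ (the middle terms cancel in pairs).
So the two sides agree for all real values of a and b for which both sides are defined.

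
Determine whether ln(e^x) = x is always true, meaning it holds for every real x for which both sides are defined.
Yes, this is an identity.

Claim: ln(e^x) = x.
Reasoning: ln is the inverse of the exponential: ln(e^x) asks for the exponent p with e^p = e^x, and since e^p is one-to-one that exponent is p = x.
So the two sides agree for every real x for which both sides are defined.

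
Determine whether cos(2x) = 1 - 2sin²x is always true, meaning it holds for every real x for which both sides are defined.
Yes, this is an identity.

Claim: cos(2x) = 1 - 2sin²x.
Reasoning: cos(2x) = cos²x - sin²x. Replace cos²x by 1 - sin²x: (1 - sin²x) - sin²x = 1 - 2sin²x.
So the two sides agree for every real x for which both sides are defined.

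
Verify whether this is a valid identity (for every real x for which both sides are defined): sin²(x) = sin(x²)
No, this is NOT an identity.

Claim: sin²(x) = sin(x²).
Test a specific point where both sides are defined: x = -π/4.
LHS = sin²(x) ≈ 0.5000
RHS = sin(x²) ≈ 0.5785
Since 0.5000 ≠ 0.5785, the equation fails at this point, so it cannot hold for every real x for which both sides are defined.
sin²(x) means (sin x)², squaring the output; sin(x²) squares the input. These are different functions.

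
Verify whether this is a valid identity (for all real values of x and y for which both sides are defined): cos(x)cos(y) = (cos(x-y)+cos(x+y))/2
Yes, this is an identity.

Claim: cos(x)cos(y) = (cos(x-y)+cos(x+y))/2.
Reasoning: cos(x-y) = cos(x)cos(y) + sin(x)sin(y) and cos(x+y) = cos(x)cos(y) - sin(x)sin(y). Adding, cos(x-y) + cos(x+y) = 2cos(x)cos(y); divide by 2.
So the two sides agree for all real values of x and y for which both sides are defined.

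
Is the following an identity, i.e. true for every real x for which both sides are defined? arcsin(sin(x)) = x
Claim: arcsin(sin(x)) = x.
Test a specific point where both sides are defined: x = 3π/4.
LHS = arcsin(sin(x)) ≈ 0.7854
RHS = x ≈ 2.3562
Since 0.7854 ≠ 2.3562, the equation fails at this point, so it cannot hold for every real x for which both sides are defined.
arcsin only returns values in [-π/2, π/2], so arcsin(sin(x)) = x holds only for x in that interval, not for all real x.

Conclusion: No, this is NOT an identity.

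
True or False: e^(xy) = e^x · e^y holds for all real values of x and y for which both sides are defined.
False.

Claim: e^(xy) = e^x · e^y.
Test a specific point where both sides are defined: x = 1, y = 3/2.
LHS = e^(xy) ≈ 4.4817
RHS = e^x · e^y ≈ 12.1825
Since 4.4817 ≠ 12.1825, the equation fails at this point, so it cannot hold for all real values of x and y for which both sides are defined.
e^x · e^y = e^(x+y), not e^(xy).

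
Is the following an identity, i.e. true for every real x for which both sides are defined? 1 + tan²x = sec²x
Yes, this is an identity.

Claim: 1 + tan²x = sec²x.
Reasoning: Start from sin²x + cos²x = 1 and divide every term by cos²x (allowed wherever tan x and sec x are defined): tan²x + 1 = 1/cos²x = sec²x.
So the two sides agree for every real x for which both sides are defined.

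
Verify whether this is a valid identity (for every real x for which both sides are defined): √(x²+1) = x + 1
No, this is NOT an identity.

Claim: √(x²+1) = x + 1.
Test a specific point where both sides are defined: x = 1.
LHS = √(x²+1) ≈ 1.4142
RHS = x + 1 ≈ 2.0000
Since 1.4142 ≠ 2.0000, the equation fails at this point, so it cannot hold for every real x for which both sides are defined.
(x+1)² = x² + 2x + 1 ≠ x² + 1 unless x = 0.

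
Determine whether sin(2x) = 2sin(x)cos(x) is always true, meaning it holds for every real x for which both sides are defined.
Yes, this is an identity.

Claim: sin(2x) = 2sin(x)cos(x).
Reasoning: Put y = x in the addition formula sin(x+y) = sin(x)cos(y) + cos(x)sin(y): sin(2x) = sin(x)cos(x) + cos(x)sin(x) = 2sin(x)cos(x).
So the two sides agree for every real x for which both sides are defined.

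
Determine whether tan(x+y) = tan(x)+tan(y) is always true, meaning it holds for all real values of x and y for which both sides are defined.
Claim: tan(x+y) = tan(x)+tan(y).
Test a specific point where both sides are defined: x = -π/4, y = π/6.
LHS = tan(x+y) ≈ -0.2679
RHS = tan(x)+tan(y) ≈ -0.4226
Since -0.2679 ≠ -0.4226, the equation fails at this point, so it cannot hold for all real values of x and y for which both sides are defined.
The correct formula is tan(x+y) = (tan(x) + tan(y))/(1 - tan(x)tan(y)).

Conclusion: No, this is NOT an identity.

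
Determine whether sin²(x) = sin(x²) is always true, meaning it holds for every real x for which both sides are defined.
No, this is NOT an identity.

Claim: sin²(x) = sin(x²).
Test a specific point where both sides are defined: x = π/3.
LHS = sin²(x) ≈ 0.7500
RHS = sin(x²) ≈ 0.8897
Since 0.7500 ≠ 0.8897, the equation fails at this point, so it cannot hold for every real x for which both sides are defined.
sin²(x) means (sin x)², squaring the output; sin(x²) squares the input. These are different functions.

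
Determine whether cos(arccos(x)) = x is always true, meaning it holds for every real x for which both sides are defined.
Claim: cos(arccos(x)) = x.
Reasoning: For -1 ≤ x ≤ 1 (where arccos is defined), arccos(x) is by definition an angle whose cosine equals x. Taking the cosine of that angle returns x. (Note the other order, arccos(cos x) = x, is NOT an identity.)
So the two sides agree for every real x for which both sides are defined.

Conclusion: Yes, this is an identity.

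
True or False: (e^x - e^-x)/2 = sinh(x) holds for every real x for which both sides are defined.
True.

Claim: (e^x - e^-x)/2 = sinh(x).
Reasoning: This is exactly the definition of the hyperbolic sine: sinh(x) := (e^x - e^-x)/2.
So the two sides agree for every real x for which both sides are defined.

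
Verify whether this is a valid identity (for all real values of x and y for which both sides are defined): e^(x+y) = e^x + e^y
No, this is NOT an identity.

Claim: e^(x+y) = e^x + e^y.
Test a specific point where both sides are defined: x = 5, y = 4.
LHS = e^(x+y) ≈ 8103.0839
RHS = e^x + e^y ≈ 203.0113
Since 8103.0839 ≠ 203.0113, the equation fails at this point, so it cannot hold for all real values of x and y for which both sides are defined.
The correct rule is e^(x+y) = e^x · e^y (a product, not a sum).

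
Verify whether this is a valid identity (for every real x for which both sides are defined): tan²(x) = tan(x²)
No, this is NOT an identity.

Claim: tan²(x) = tan(x²).
Test a specific point where both sides are defined: x = -π/4.
LHS = tan²(x) ≈ 1.0000
RHS = tan(x²) ≈ 0.7092
Since 1.0000 ≠ 0.7092, the equation fails at this point, so it cannot hold for every real x for which both sides are defined.
tan²(x) means (tan x)², squaring the output; tan(x²) squares the input. These are different functions.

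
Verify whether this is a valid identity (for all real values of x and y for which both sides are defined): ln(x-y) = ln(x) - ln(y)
Claim: ln(x-y) = ln(x) - ln(y).
Test a specific point where both sides are defined: x = 3, y = 2.
LHS = ln(x-y) ≈ 0.0000
RHS = ln(x) - ln(y) ≈ 0.4055
Since 0.0000 ≠ 0.4055, the equation fails at this point, so it cannot hold for all real values of x and y for which both sides are defined.
ln(x) - ln(y) = ln(x/y), not ln(x-y).

Conclusion: No, this is NOT an identity.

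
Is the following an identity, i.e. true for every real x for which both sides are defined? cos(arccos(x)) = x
Yes, this is an identity.

Claim: cos(arccos(x)) = x.
Reasoning: For -1 ≤ x ≤ 1 (where arccos is defined), arccos(x) is by definition an angle whose cosine equals x. Taking the cosine of that angle returns x. (Note the other order, arccos(cos x) = x, is NOT an identity.)
So the two sides agree for every real x for which both sides are defined.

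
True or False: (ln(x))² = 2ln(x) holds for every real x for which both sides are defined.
Claim: (ln(x))² = 2ln(x).
Test a specific point where both sides are defined: x = 4.
LHS = (ln(x))² ≈ 1.9218
RHS = 2ln(x) ≈ 2.7726
Since 1.9218 ≠ 2.7726, the equation fails at this point, so it cannot hold for every real x for which both sides are defined.
2ln(x) equals ln(x²), which is not the same as (ln x)².

Conclusion: False.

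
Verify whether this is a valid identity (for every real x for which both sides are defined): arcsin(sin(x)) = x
Claim: arcsin(sin(x)) = x.
Test a specific point where both sides are defined: x = 3π/4.
LHS = arcsin(sin(x)) ≈ 0.7854
RHS = x ≈ 2.3562
Since 0.7854 ≠ 2.3562, the equation fails at this point, so it cannot hold for every real x for which both sides are defined.
arcsin only returns values in [-π/2, π/2], so arcsin(sin(x)) = x holds only for x in that interval, not for all real x.

Conclusion: No, this is NOT an identity.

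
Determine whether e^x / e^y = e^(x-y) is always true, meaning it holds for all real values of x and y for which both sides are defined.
Claim: e^x / e^y = e^(x-y).
Reasoning: 1/e^y = e^(-y), so e^x / e^y = e^x · e^(-y) = e^(x + (-y)) = e^(x-y) by the product rule for exponents.
So the two sides agree for all real values of x and y for which both sides are defined.

Conclusion: Yes, this is an identity.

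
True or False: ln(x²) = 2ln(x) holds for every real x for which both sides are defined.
True.

Claim: ln(x²) = 2ln(x).
Reasoning: The right side requires x > 0. For x > 0, x² = (e^(ln x))² = e^(2ln x), so ln(x²) = 2ln(x). (For x < 0 the right side is undefined, so those values are outside the claim.)
So the two sides agree for every real x for which both sides are defined.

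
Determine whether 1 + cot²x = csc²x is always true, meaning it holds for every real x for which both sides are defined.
Yes, this is an identity.

Claim: 1 + cot²x = csc²x.
Reasoning: Start from sin²x + cos²x = 1 and divide every term by sin²x (allowed wherever cot x and csc x are defined): 1 + cot²x = 1/sin²x = csc²x.
So the two sides agree for every real x for which both sides are defined.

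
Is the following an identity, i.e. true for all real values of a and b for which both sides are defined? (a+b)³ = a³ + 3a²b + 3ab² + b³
Claim: (a+b)³ = a³ + 3a²b + 3ab² + b³.
Reasoning: (a+b)³ = (a+b)(a+b)² = (a+b)(a² + 2ab + b²) = a³ + 2a²b + ab² + a²b + 2ab² + b³ = a³ + 3a²b + 3ab² + b³.
So the two sides agree for all real values of a and b for which both sides are defined.

Conclusion: Yes, this is an identity.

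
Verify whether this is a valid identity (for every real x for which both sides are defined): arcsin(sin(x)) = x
Claim: arcsin(sin(x)) = x.
Test a specific point where both sides are defined: x = 3π/4.
LHS = arcsin(sin(x)) ≈ 0.7854
RHS = x ≈ 2.3562
Since 0.7854 ≠ 2.3562, the equation fails at this point, so it cannot hold for every real x for which both sides are defined.
arcsin only returns values in [-π/2, π/2], so arcsin(sin(x)) = x holds only for x in that interval, not for all real x.

Conclusion: No, this is NOT an identity.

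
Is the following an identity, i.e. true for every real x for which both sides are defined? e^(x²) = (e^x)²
Claim: e^(x²) = (e^x)².
Test a specific point where both sides are defined: x = -2.
LHS = e^(x²) ≈ 54.5982
RHS = (e^x)² ≈ 0.0183
Since 54.5982 ≠ 0.0183, the equation fails at this point, so it cannot hold for every real x for which both sides are defined.
(e^x)² = e^(2x), and 2x ≠ x² in general.

Conclusion: No, this is NOT an identity.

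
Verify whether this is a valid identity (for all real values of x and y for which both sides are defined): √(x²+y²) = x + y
Claim: √(x²+y²) = x + y.
Test a specific point where both sides are defined: x = 2, y = 1/2.
LHS = √(x²+y²) ≈ 2.0616
RHS = x + y ≈ 2.5000
Since 2.0616 ≠ 2.5000, the equation fails at this point, so it cannot hold for all real values of x and y for which both sides are defined.
(x+y)² = x² + 2xy + y², not x² + y², so the square root does not split this way.

Conclusion: No, this is NOT an identity.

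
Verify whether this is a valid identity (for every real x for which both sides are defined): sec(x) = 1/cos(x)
Yes, this is an identity.

Claim: sec(x) = 1/cos(x).
Reasoning: sec(x) is by definition the reciprocal of cos(x), wherever cos(x) ≠ 0.
So the two sides agree for every real x for which both sides are defined.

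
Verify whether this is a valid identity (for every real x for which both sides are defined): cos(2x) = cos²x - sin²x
Claim: cos(2x) = cos²x - sin²x.
Reasoning: Put y = x in the addition formula cos(x+y) = cos(x)cos(y) - sin(x)sin(y): cos(2x) = cos²x - sin²x.
So the two sides agree for every real x for which both sides are defined.

Conclusion: Yes, this is an identity.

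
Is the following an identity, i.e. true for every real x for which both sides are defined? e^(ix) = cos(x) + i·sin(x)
Claim: e^(ix) = cos(x) + i·sin(x).
Reasoning: Euler's formula. Expand e^(ix) = Σ (ix)^k / k!. Since i² = -1, the even-k terms are Σ (-1)^m x^(2m)/(2m)! = cos(x) and the odd-k terms are i · Σ (-1)^m x^(2m+1)/(2m+1)! = i·sin(x).
So the two sides agree for every real x for which both sides are defined.

Conclusion: Yes, this is an identity.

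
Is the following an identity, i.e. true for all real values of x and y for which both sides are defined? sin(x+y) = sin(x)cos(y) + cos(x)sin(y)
Claim: sin(x+y) = sin(x)cos(y) + cos(x)sin(y).
Reasoning: By Euler's formula e^(i(x+y)) = e^(ix)·e^(iy) = (cos x + i·sin x)(cos y + i·sin y). The imaginary part of the left side is sin(x+y); the imaginary part of the product is sin(x)cos(y) + cos(x)sin(y).
So the two sides agree for all real values of x and y for which both sides are defined.

Conclusion: Yes, this is an identity.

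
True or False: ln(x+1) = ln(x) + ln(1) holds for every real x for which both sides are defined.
False.

Claim: ln(x+1) = ln(x) + ln(1).
Test a specific point where both sides are defined: x = 5.
LHS = ln(x+1) ≈ 1.7918
RHS = ln(x) + ln(1) ≈ 1.6094
Since 1.7918 ≠ 1.6094, the equation fails at this point, so it cannot hold for every real x for which both sides are defined.
ln(1) = 0, so the right side is just ln(x), which differs from ln(x+1).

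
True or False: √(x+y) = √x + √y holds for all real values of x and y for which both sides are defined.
Claim: √(x+y) = √x + √y.
Test a specific point where both sides are defined: x = 2, y = 1.
LHS = √(x+y) ≈ 1.7321
RHS = √x + √y ≈ 2.4142
Since 1.7321 ≠ 2.4142, the equation fails at this point, so it cannot hold for all real values of x and y for which both sides are defined.
Squaring the right side gives x + 2√(xy) + y, not x + y.

Conclusion: False.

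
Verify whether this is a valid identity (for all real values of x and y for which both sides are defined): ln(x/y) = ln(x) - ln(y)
Claim: ln(x/y) = ln(x) - ln(y).
Reasoning: Both sides are simultaneously defined only when x, y > 0. Write x = e^p, y = e^q. Then x/y = e^(p-q), so ln(x/y) = p - q = ln(x) - ln(y).
So the two sides agree for all real values of x and y for which both sides are defined.

Conclusion: Yes, this is an identity.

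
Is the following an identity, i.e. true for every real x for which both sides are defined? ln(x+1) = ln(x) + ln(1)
No, this is NOT an identity.

Claim: ln(x+1) = ln(x) + ln(1).
Test a specific point where both sides are defined: x = 3.
LHS = ln(x+1) ≈ 1.3863
RHS = ln(x) + ln(1) ≈ 1.0986
Since 1.3863 ≠ 1.0986, the equation fails at this point, so it cannot hold for every real x for which both sides are defined.
ln(1) = 0, so the right side is just ln(x), which differs from ln(x+1).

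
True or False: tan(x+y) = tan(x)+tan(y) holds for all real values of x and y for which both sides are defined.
False.

Claim: tan(x+y) = tan(x)+tan(y).
Test a specific point where both sides are defined: x = 2π/3, y = π/6.
LHS = tan(x+y) ≈ -0.5774
RHS = tan(x)+tan(y) ≈ -1.1547
Since -0.5774 ≠ -1.1547, the equation fails at this point, so it cannot hold for all real values of x and y for which both sides are defined.
The correct formula is tan(x+y) = (tan(x) + tan(y))/(1 - tan(x)tan(y)).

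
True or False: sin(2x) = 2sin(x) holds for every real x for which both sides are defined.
False.

Claim: sin(2x) = 2sin(x).
Test a specific point where both sides are defined: x = 2π/3.
LHS = sin(2x) ≈ -0.8660
RHS = 2sin(x) ≈ 1.7321
Since -0.8660 ≠ 1.7321, the equation fails at this point, so it cannot hold for every real x for which both sides are defined.
The correct double-angle formula is sin(2x) = 2sin(x)cos(x).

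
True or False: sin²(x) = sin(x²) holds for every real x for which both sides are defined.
False.

Claim: sin²(x) = sin(x²).
Test a specific point where both sides are defined: x = 3π/4.
LHS = sin²(x) ≈ 0.5000
RHS = sin(x²) ≈ -0.6680
Since 0.5000 ≠ -0.6680, the equation fails at this point, so it cannot hold for every real x for which both sides are defined.
sin²(x) means (sin x)², squaring the output; sin(x²) squares the input. These are different functions.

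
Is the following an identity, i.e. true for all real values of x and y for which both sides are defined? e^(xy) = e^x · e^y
No, this is NOT an identity.

Claim: e^(xy) = e^x · e^y.
Test a specific point where both sides are defined: x = 5, y = -1.
LHS = e^(xy) ≈ 0.0067
RHS = e^x · e^y ≈ 54.5982
Since 0.0067 ≠ 54.5982, the equation fails at this point, so it cannot hold for all real values of x and y for which both sides are defined.
e^x · e^y = e^(x+y), not e^(xy).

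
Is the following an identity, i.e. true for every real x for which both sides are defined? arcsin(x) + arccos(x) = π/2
Claim: arcsin(x) + arccos(x) = π/2.
Reasoning: Both sides are defined for -1 ≤ x ≤ 1. Let θ = arcsin(x), so sin θ = x and θ ∈ [-π/2, π/2]. Then cos(π/2 - θ) = sin θ = x and π/2 - θ ∈ [0, π], which is exactly the range of arccos, so arccos(x) = π/2 - θ. Adding: arcsin(x) + arccos(x) = θ + (π/2 - θ) = π/2.
So the two sides agree for every real x for which both sides are defined.

Conclusion: Yes, this is an identity.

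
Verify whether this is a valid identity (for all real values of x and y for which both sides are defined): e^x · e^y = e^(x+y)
Claim: e^x · e^y = e^(x+y).
Reasoning: This is the law of exponents for a common base: multiplying powers adds exponents. E.g. from the series, (Σ x^j/j!)(Σ y^k/k!) = Σ_m (Σ_{j+k=m} x^j y^k/(j!k!)) = Σ_m (x+y)^m/m! by the binomial theorem.
So the two sides agree for all real values of x and y for which both sides are defined.

Conclusion: Yes, this is an identity.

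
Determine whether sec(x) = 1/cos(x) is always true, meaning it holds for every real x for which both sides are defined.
Claim: sec(x) = 1/cos(x).
Reasoning: sec(x) is by definition the reciprocal of cos(x), wherever cos(x) ≠ 0.
So the two sides agree for every real x for which both sides are defined.

Conclusion: Yes, this is an identity.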